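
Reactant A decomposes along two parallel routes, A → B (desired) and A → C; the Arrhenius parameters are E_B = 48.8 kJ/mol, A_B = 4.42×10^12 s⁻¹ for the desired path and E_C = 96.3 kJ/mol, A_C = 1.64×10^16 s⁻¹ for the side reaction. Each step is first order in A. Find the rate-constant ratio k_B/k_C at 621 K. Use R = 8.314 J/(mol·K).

Since both paths have the same order in A, the concentration cancels and S_{B/C} = k_B/k_C = (A_B/A_C)·exp[(E_C−E_B)/(RT)].
(E_C−E_B)/(RT) = (96.3−48.8)×10³/(8.314×621) = 47500/5163 = 9.200.
k_B/k_C = (4.42×10^12/1.64×10^16)·exp(9.200) = 2.695×10^-4 × 9898 = 2.67.
Since E_B < E_C, lowering the temperature improves selectivity toward B.

2.67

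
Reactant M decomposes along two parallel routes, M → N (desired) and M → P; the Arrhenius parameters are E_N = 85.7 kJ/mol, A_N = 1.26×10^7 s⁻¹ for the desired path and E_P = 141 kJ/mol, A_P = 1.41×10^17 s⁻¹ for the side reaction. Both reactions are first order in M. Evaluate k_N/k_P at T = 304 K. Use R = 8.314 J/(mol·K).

0.284

k_N/k_P = (A_N/A_P)·exp[−(E_N−E_P)/(RT)] = (A_N/A_P)·exp[(E_P−E_N)/(RT)].
(E_P−E_N)/(RT) = (141−85.7)×10³/(8.314×304) = 55300/2527 = 21.88.
k_N/k_P = (1.26×10^7/1.41×10^17)·exp(21.88) = 8.936×10^-11 × 3.179×10^9 = 0.284.
Since E_N < E_P, lowering the temperature improves selectivity toward N.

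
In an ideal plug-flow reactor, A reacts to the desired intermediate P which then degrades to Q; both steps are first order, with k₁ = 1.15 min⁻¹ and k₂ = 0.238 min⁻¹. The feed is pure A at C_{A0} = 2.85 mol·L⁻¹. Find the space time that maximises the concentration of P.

Setting dC_P/dτ = 0 gives τ_opt = ln(k₂/k₁)/(k₂−k₁).
= ln(0.238/1.15)/(0.238−1.15) = ln(0.2070)/-0.9120 = -1.575/-0.9120 = 1.73 min.

1.73 min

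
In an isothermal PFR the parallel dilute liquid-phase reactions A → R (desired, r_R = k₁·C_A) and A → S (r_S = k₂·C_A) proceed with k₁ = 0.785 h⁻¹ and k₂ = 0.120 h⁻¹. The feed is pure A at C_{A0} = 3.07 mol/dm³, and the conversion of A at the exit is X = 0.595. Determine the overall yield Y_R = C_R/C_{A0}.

0.516

C_A = C_{A0}(1−X) = 1.243 mol/dm³.
Both paths are first order in A, so the instantaneous fraction to R is constant: dC_R/d(−C_A) = k₁/(k₁+k₂) = 0.8674.
C_R = 0.8674·(C_{A0}−C_A) = 0.8674×1.827 = 1.58 mol/dm³.
Y_R = C_R/C_{A0} = 1.584/3.07 = 0.516.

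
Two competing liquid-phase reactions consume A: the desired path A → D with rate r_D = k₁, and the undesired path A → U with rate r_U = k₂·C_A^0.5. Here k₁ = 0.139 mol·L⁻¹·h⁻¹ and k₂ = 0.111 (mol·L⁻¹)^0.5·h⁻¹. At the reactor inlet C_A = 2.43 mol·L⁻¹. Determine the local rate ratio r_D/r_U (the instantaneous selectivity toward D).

0.803

S_{D/U} = r_D/r_U = (k₁)/(k₂·C_A^0.5) = (k₁/k₂)·C_A^-0.5.
= (0.139) / (0.111×2.430^0.5) = 0.1390/0.1730 = 0.803.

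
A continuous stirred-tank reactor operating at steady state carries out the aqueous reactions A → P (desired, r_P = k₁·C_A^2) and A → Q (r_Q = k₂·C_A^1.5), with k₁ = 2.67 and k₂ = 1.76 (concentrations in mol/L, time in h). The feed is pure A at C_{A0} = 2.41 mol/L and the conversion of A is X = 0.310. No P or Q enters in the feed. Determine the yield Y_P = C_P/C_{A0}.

Exit C_A = C_{A0}(1−X) = 2.41×0.690 = 1.663 mol/L.
A CSTR operates uniformly at the exit composition, giving r_P = 7.383 and r_Q = 3.774 (each k·C_A^n at C_A = 1.663).
Fraction of consumed A going to P: r_P/(r_P+r_Q) = 0.6617.
C_P = 0.6617·C_{A0}·X = 0.6617×2.41×0.310 = 0.494 mol/L; Y_P = C_P/C_{A0} = 0.205.

0.205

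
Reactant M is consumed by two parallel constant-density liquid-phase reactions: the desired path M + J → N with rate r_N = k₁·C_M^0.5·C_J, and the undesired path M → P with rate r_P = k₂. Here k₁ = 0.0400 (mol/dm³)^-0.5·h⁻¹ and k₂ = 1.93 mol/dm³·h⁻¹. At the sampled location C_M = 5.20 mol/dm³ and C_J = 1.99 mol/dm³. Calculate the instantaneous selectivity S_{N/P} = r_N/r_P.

0.0940

S_{N/P} = r_N/r_P = (k₁·C_M^0.5·C_J)/(k₂) = (k₁/k₂)·C_M^0.5·C_J.
= (0.0400×5.200^0.5×1.990) / (1.93) = 0.1815/1.930 = 0.0940.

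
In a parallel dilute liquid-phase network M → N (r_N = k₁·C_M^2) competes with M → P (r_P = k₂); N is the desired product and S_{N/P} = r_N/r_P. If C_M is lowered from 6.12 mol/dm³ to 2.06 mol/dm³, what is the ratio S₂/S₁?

S_{N/P} = (k₁/k₂)·C_M^2, so S₂/S₁ = (C_{M,2}/C_{M,1})^2.
= (2.06/6.12)^2 = (0.3366)^2 = 0.113.
Selectivity toward N falls as C_M falls — high-concentration operation is favoured.

0.113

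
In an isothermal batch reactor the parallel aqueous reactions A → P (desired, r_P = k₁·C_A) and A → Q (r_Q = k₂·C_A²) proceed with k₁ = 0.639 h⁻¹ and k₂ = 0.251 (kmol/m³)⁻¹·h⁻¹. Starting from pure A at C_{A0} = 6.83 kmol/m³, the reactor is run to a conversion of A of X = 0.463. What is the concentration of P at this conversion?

1.05 kmol/m³

C_A = C_{A0}(1−X) = 3.668 kmol/m³.
Along a PFR/batch, dC_P/dC_A = −r_P/(r_P+r_Q) = −k₁/(k₁+k₂·C_A).
Integrating from C_{A0} to C_A: C_P = (0.639/0.251)·ln[(0.639+0.251·6.83)/(0.639+0.251·3.67)] = 2.546·ln(2.353/1.560) = 1.047 kmol/m³.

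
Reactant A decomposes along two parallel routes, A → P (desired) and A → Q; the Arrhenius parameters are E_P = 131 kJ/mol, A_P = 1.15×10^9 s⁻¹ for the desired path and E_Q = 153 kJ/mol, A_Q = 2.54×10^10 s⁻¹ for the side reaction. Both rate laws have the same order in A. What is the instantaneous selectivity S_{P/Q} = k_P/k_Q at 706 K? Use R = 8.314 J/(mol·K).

Since both paths have the same order in A, the concentration cancels and S_{P/Q} = k_P/k_Q = (A_P/A_Q)·exp[(E_Q−E_P)/(RT)].
(E_Q−E_P)/(RT) = (153−131)×10³/(8.314×706) = 22000/5870 = 3.748.
k_P/k_Q = (1.15×10^9/2.54×10^10)·exp(3.748) = 0.04528 × 42.44 = 1.92.
Since E_P < E_Q, lowering the temperature improves selectivity toward P.

1.92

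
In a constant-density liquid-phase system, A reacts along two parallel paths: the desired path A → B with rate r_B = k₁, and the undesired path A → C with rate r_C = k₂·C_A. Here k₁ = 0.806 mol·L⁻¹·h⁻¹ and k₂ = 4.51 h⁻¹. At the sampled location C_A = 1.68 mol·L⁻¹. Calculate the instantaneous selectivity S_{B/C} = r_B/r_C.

S_{B/C} = r_B/r_C = (k₁)/(k₂·C_A) = (k₁/k₂)·C_A⁻¹.
= (0.806) / (4.51×1.680) = 0.8060/7.577 = 0.106.
The undesired path is higher order in A, so low C_A (CSTR or dilute feed) favours B.

0.106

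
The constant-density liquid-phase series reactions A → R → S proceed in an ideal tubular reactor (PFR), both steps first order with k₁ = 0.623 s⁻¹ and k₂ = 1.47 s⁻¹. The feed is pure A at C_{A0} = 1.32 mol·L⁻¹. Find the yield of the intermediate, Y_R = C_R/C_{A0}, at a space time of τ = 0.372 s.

Solving the coupled first-order balances gives C_R(τ) = [k₁/(k₂−k₁)]·C_{A0}·(e^(−k₁τ) − e^(−k₂τ)).
e^(−k₁τ) = e^(−0.623×0.372) = e^(−0.2318) = 0.7931; e^(−k₂τ) = e^(−0.5468) = 0.5788.
C_R = 0.623×1.32/(1.47−0.623) × (0.7931−0.5788) = 0.9709×0.2144 = 0.2081 mol·L⁻¹.
Y_R = C_R/C_{A0} = 0.2081/1.32 = 0.158.

0.158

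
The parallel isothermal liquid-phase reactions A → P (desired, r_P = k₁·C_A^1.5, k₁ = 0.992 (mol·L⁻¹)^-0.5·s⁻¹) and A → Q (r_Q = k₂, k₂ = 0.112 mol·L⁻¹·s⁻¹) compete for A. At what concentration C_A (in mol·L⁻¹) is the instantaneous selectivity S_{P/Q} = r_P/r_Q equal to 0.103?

S_{P/Q} = (k₁/k₂)·C_A^1.5 ⇒ C_A = (S·k₂/k₁)^(1/1.5).
= (0.103×0.112/0.992)^(0.6667) = (0.01163)^(0.6667) = 0.0513 mol·L⁻¹.

0.0513 mol·L⁻¹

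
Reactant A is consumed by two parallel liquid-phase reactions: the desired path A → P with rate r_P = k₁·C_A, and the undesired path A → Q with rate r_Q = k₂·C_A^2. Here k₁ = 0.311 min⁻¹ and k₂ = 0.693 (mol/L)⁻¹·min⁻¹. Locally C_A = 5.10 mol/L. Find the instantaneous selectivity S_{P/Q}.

S_{P/Q} = r_P/r_Q = (k₁·C_A)/(k₂·C_A^2) = (k₁/k₂)·C_A⁻¹.
= (0.311×5.100) / (0.693×5.100^2) = 1.586/18.02 = 0.0880.

0.0880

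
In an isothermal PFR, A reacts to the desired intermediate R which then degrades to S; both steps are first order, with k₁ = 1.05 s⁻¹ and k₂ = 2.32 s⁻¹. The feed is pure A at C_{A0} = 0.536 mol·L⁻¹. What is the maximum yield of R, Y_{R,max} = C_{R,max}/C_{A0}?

Evaluating C_R at τ_opt = ln(k₂/k₁)/(k₂−k₁) gives C_{R,max}/C_{A0} = (k₁/k₂)^[k₂/(k₂−k₁)].
= (1.05/2.32)^(2.32/(2.32−1.05)) = (0.4526)^(1.827) = 0.2350.

0.235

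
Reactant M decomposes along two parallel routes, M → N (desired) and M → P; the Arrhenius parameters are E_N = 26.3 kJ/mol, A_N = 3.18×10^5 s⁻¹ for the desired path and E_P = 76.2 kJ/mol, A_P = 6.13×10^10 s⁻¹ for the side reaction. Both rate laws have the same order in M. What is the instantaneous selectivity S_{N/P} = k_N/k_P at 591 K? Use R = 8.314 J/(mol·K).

With equal orders, S_{N/P} = k_N/k_P = (A_N/A_P)·exp[(E_P−E_N)/(RT)].
(E_P−E_N)/(RT) = (76.2−26.3)×10³/(8.314×591) = 49900/4914 = 10.16.
k_N/k_P = (3.18×10^5/6.13×10^10)·exp(10.16) = 5.188×10^-6 × 25733 = 0.133.

0.133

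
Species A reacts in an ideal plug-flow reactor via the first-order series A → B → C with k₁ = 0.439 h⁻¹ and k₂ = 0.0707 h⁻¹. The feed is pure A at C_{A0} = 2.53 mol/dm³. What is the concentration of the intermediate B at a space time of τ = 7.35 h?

For first-order series with pure A initially, C_B(τ) = k₁C_{A0}/(k₂−k₁)·(e^(−k₁τ) − e^(−k₂τ)).
e^(−k₁τ) = e^(−0.439×7.35) = e^(−3.227) = 0.03969; e^(−k₂τ) = e^(−0.5196) = 0.5947.
C_B = 0.439×2.53/(0.0707−0.439) × (0.03969−0.5947) = (-3.016)×(-0.5550) = 1.674 mol/dm³.

1.67 mol/dm³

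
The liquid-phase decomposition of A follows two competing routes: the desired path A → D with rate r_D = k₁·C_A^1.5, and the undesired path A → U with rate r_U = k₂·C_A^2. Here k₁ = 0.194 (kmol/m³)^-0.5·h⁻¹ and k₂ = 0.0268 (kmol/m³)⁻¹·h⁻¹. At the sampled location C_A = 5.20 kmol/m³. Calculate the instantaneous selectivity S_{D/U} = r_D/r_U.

S_{D/U} = r_D/r_U = (k₁·C_A^1.5)/(k₂·C_A^2) = (k₁/k₂)·C_A^-0.5.
= (0.194×5.200^1.5) / (0.0268×5.200^2) = 2.300/0.7247 = 3.17.
The undesired path is higher order in A, so low C_A (CSTR or dilute feed) favours D.

3.17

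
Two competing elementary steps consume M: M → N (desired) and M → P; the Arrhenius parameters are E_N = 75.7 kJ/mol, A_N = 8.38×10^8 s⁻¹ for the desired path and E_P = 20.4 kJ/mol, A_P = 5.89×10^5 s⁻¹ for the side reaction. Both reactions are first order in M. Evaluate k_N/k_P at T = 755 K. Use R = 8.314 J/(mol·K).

0.212

k_N/k_P = (A_N/A_P)·exp[−(E_N−E_P)/(RT)] = (A_N/A_P)·exp[(E_P−E_N)/(RT)].
(E_P−E_N)/(RT) = (20.4−75.7)×10³/(8.314×755) = -55300/6277 = -8.810.
k_N/k_P = (8.38×10^8/5.89×10^5)·exp(-8.810) = 1423 × 1.493×10^-4 = 0.212.
Since E_N > E_P, raising the temperature improves selectivity toward N.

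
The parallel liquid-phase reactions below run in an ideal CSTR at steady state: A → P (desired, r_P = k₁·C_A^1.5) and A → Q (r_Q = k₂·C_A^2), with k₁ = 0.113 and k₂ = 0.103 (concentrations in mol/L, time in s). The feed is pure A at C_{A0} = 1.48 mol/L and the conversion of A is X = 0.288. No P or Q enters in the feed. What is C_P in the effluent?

Exit C_A = C_{A0}(1−X) = 1.48×0.712 = 1.054 mol/L.
Rates in a CSTR are evaluated at the outlet concentration: r_P = 0.113×1.054^1.5 = 0.1222, r_Q = 0.103×1.054^2 = 0.1144.
Fraction of consumed A going to P: r_P/(r_P+r_Q) = 0.5166.
C_P = 0.5166·C_{A0}·X = 0.5166×1.48×0.288 = 0.220 mol/L.

0.220 mol/L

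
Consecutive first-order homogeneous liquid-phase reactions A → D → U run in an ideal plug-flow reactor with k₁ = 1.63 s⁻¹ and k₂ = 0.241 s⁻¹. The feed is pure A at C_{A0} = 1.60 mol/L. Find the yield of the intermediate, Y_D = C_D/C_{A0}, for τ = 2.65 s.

For first-order series with pure A initially, C_D(τ) = k₁C_{A0}/(k₂−k₁)·(e^(−k₁τ) − e^(−k₂τ)).
e^(−k₁τ) = e^(−1.63×2.65) = e^(−4.319) = 0.01331; e^(−k₂τ) = e^(−0.6386) = 0.5280.
C_D = 1.63×1.60/(0.241−1.63) × (0.01331−0.5280) = (-1.878)×(-0.5147) = 0.9664 mol/L.
Y_D = C_D/C_{A0} = 0.9664/1.60 = 0.604.

0.604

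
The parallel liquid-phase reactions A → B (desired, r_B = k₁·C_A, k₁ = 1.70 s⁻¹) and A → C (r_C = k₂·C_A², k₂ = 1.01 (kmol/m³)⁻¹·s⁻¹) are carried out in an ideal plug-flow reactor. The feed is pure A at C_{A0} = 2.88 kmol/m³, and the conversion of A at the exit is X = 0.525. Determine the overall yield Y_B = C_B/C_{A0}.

C_A = C_{A0}(1−X) = 1.368 kmol/m³.
Along a PFR/batch, dC_B/dC_A = −r_B/(r_B+r_C) = −k₁/(k₁+k₂·C_A).
Integrating from C_{A0} to C_A: C_B = (1.70/1.01)·ln[(1.70+1.01·2.88)/(1.70+1.01·1.37)] = 1.683·ln(4.609/3.082) = 0.6775 kmol/m³.
Y_B = C_B/C_{A0} = 0.6775/2.88 = 0.235.

0.235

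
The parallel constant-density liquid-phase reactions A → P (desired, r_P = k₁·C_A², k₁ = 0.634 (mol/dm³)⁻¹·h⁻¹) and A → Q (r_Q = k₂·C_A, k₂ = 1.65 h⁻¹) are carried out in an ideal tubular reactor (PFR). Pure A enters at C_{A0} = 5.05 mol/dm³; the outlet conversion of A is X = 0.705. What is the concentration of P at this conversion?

1.93 mol/dm³

C_A = C_{A0}(1−X) = 1.490 mol/dm³.
Along a PFR/batch, dC_Q/dC_A = −r_Q/(r_P+r_Q) = −k₂/(k₂+k₁·C_A).
Integrating from C_{A0} to C_A: C_Q = (1.65/0.634)·ln[(1.65+0.634·5.05)/(1.65+0.634·1.49)] = 2.603·ln(4.852/2.595) = 1.629 mol/dm³.
Then C_P = (C_{A0}−C_A) − C_Q = 3.560 − 1.629 = 1.931 mol/dm³.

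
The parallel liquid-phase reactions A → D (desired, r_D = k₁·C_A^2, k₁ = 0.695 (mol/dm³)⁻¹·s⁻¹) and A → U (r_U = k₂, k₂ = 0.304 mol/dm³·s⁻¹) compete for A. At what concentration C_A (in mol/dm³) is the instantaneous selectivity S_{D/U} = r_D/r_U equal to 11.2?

2.21 mol/dm³

S_{D/U} = (k₁/k₂)·C_A^2 ⇒ C_A = (S·k₂/k₁)^(0.5).
= (11.2×0.304/0.695)^(0.5) = (4.899)^(0.5) = 2.21 mol/dm³.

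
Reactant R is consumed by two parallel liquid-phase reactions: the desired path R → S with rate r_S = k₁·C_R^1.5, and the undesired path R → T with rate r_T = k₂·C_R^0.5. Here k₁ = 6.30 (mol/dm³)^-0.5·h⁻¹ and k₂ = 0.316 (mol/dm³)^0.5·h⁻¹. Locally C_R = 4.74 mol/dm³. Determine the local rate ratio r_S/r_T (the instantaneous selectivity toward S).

S_{S/T} = r_S/r_T = (k₁·C_R^1.5)/(k₂·C_R^0.5) = (k₁/k₂)·C_R.
= (6.30×4.740^1.5) / (0.316×4.740^0.5) = 65.01/0.6880 = 94.5.

94.5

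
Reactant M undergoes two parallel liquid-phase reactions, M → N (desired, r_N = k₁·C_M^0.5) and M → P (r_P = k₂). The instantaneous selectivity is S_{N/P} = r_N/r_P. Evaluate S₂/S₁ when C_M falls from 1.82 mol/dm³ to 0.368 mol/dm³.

0.450

S_{N/P} = (k₁/k₂)·C_M^0.5, so S₂/S₁ = (C_{M,2}/C_{M,1})^0.5.
= (0.368/1.82)^0.5 = (0.2022)^0.5 = 0.450.
Selectivity toward N falls as C_M falls — high-concentration operation is favoured.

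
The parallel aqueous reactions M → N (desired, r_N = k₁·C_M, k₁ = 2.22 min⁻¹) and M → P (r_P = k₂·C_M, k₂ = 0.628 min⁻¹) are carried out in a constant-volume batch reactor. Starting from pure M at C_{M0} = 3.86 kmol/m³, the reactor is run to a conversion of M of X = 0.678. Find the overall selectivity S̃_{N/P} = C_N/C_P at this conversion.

C_M = C_{M0}(1−X) = 1.243 kmol/m³.
Both paths are first order in M, so the instantaneous fraction to N is constant: dC_N/d(−C_M) = k₁/(k₁+k₂) = 0.7795.
C_N = 0.7795·(C_{M0}−C_M) = 0.7795×2.617 = 2.04 kmol/m³.
C_P = (C_{M0}−C_M)−C_N = 0.5771 kmol/m³; S̃_{N/P} = 2.040/0.5771 = 3.54.

3.54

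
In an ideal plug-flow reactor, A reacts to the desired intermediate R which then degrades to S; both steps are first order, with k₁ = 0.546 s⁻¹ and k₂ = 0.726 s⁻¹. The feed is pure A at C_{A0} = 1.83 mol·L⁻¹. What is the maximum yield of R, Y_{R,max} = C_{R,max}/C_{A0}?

At the optimum, C_{R,max}/C_{A0} = (k₁/k₂)^[k₂/(k₂−k₁)].
= (0.546/0.726)^(0.726/(0.726−0.546)) = (0.7521)^(4.033) = 0.3169.

0.317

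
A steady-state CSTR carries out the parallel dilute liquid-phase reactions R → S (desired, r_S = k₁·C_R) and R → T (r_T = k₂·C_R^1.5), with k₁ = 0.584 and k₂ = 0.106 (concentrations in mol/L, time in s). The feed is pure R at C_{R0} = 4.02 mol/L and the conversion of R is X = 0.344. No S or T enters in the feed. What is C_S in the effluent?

Exit C_R = C_{R0}(1−X) = 4.02×0.656 = 2.637 mol/L.
Rates in a CSTR are evaluated at the outlet concentration: r_S = 0.584×2.637 = 1.540, r_T = 0.106×2.637^1.5 = 0.4539.
Fraction of consumed R going to S: r_S/(r_S+r_T) = 0.7723.
C_S = 0.7723·C_{R0}·X = 0.7723×4.02×0.344 = 1.07 mol/L.

1.07 mol/L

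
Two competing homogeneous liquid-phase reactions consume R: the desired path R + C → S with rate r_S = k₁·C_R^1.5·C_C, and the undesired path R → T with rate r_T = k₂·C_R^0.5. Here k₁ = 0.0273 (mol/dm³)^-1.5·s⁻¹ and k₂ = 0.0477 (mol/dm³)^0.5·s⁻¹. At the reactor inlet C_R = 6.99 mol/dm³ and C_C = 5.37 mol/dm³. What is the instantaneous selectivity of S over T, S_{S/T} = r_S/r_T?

21.5

S_{S/T} = r_S/r_T = (k₁·C_R^1.5·C_C)/(k₂·C_R^0.5) = (k₁/k₂)·C_R·C_C.
= (0.0273×6.990^1.5×5.370) / (0.0477×6.990^0.5) = 2.709/0.1261 = 21.5.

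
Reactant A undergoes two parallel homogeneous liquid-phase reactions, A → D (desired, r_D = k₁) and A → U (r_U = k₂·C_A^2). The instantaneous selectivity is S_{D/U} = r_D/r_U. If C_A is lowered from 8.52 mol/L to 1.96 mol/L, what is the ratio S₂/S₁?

S_{D/U} = (k₁/k₂)·C_A^-2, so S₂/S₁ = (C_{A,2}/C_{A,1})^-2.
= (1.96/8.52)^(-2) = (0.2300)^(-2) = 18.9.

18.9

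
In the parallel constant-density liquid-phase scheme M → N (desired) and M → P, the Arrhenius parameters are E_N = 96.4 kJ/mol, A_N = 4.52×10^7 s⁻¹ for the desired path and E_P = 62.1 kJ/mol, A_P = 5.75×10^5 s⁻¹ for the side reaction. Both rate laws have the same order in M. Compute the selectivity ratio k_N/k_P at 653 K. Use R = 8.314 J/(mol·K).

With equal orders, S_{N/P} = k_N/k_P = (A_N/A_P)·exp[(E_P−E_N)/(RT)].
(E_P−E_N)/(RT) = (62.1−96.4)×10³/(8.314×653) = -34300/5429 = -6.318.
k_N/k_P = (4.52×10^7/5.75×10^5)·exp(-6.318) = 78.61 × 0.001804 = 0.142.
Since E_N > E_P, raising the temperature improves selectivity toward N.

0.142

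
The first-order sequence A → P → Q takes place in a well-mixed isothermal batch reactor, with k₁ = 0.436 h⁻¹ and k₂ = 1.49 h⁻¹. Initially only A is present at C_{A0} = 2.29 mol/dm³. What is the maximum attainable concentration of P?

0.403 mol/dm³

At the optimum, C_{P,max}/C_{A0} = (k₁/k₂)^[k₂/(k₂−k₁)].
= (0.436/1.49)^(1.49/(1.49−0.436)) = (0.2926)^(1.414) = 0.1760.
C_{P,max} = 0.1760×2.29 = 0.403 mol/dm³.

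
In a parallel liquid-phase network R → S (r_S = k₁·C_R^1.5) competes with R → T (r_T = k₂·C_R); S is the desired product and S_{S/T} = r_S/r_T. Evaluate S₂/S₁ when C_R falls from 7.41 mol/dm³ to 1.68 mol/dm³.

0.476

S_{S/T} = (k₁/k₂)·C_R^0.5, so S₂/S₁ = (C_{R,2}/C_{R,1})^0.5.
= (1.68/7.41)^0.5 = (0.2267)^0.5 = 0.476.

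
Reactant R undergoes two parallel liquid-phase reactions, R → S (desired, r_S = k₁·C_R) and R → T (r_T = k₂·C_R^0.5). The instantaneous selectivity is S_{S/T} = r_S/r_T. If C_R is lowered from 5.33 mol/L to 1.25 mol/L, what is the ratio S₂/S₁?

S_{S/T} = (k₁/k₂)·C_R^0.5, so S₂/S₁ = (C_{R,2}/C_{R,1})^0.5.
= (1.25/5.33)^0.5 = (0.2345)^0.5 = 0.484.

0.484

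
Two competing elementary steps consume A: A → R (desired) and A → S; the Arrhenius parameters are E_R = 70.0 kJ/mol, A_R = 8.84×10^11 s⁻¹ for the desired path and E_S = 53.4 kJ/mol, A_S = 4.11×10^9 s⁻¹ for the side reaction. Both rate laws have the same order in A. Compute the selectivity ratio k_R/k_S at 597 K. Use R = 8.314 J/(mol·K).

7.59

With equal orders, S_{R/S} = k_R/k_S = (A_R/A_S)·exp[(E_S−E_R)/(RT)].
(E_S−E_R)/(RT) = (53.4−70.0)×10³/(8.314×597) = -16600/4963 = -3.344.
k_R/k_S = (8.84×10^11/4.11×10^9)·exp(-3.344) = 215.1 × 0.03528 = 7.59.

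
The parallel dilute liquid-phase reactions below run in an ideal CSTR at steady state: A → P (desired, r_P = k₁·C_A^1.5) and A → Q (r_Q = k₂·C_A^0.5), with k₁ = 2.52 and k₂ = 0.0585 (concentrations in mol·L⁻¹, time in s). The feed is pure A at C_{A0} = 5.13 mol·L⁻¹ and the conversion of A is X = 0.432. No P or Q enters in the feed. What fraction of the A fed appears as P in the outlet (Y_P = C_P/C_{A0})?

0.429

Exit C_A = C_{A0}(1−X) = 5.13×0.568 = 2.914 mol·L⁻¹.
In a CSTR the entire volume is at exit conditions, so r_P = 2.52×2.914^1.5 = 12.53 and r_Q = 0.0585×2.914^0.5 = 0.09986.
Fraction of consumed A going to P: r_P/(r_P+r_Q) = 0.9921.
C_P = 0.9921·C_{A0}·X = 0.9921×5.13×0.432 = 2.20 mol·L⁻¹; Y_P = C_P/C_{A0} = 0.429.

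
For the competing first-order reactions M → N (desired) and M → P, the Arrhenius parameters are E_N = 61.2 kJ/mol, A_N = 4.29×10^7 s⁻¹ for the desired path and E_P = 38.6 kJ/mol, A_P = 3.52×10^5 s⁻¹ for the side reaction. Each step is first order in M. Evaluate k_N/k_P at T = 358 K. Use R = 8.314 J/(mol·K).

0.0614

Since both paths have the same order in M, the concentration cancels and S_{N/P} = k_N/k_P = (A_N/A_P)·exp[(E_P−E_N)/(RT)].
(E_P−E_N)/(RT) = (38.6−61.2)×10³/(8.314×358) = -22600/2976 = -7.593.
k_N/k_P = (4.29×10^7/3.52×10^5)·exp(-7.593) = 121.9 × 5.039×10^-4 = 0.0614.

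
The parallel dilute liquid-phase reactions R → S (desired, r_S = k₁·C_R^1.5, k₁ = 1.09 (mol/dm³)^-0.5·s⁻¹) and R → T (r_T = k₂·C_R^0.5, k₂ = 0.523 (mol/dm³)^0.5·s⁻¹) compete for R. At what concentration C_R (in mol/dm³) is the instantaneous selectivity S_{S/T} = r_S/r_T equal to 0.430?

S_{S/T} = (k₁/k₂)·C_R ⇒ C_R = S·k₂/k₁.
= 0.430×0.523/1.09 = 0.206 mol/dm³.

0.206 mol/dm³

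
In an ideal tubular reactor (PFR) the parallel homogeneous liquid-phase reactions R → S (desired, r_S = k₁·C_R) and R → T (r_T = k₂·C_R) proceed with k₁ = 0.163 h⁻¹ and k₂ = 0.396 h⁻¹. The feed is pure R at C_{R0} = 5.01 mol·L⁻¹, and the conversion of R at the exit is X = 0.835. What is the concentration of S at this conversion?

C_R = C_{R0}(1−X) = 0.8267 mol·L⁻¹.
Both paths are first order in R, so the instantaneous fraction to S is constant: dC_S/d(−C_R) = k₁/(k₁+k₂) = 0.2916.
C_S = 0.2916·(C_{R0}−C_R) = 0.2916×4.183 = 1.22 mol·L⁻¹.

1.22 mol·L⁻¹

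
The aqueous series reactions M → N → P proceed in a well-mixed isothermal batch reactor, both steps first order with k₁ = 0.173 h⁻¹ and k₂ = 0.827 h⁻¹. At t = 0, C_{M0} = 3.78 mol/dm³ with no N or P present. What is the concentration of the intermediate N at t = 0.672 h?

For first-order series with pure M initially, C_N(t) = k₁C_{M0}/(k₂−k₁)·(e^(−k₁t) − e^(−k₂t)).
e^(−k₁t) = e^(−0.173×0.672) = e^(−0.1163) = 0.8902; e^(−k₂t) = e^(−0.5557) = 0.5736.
C_N = 0.173×3.78/(0.827−0.173) × (0.8902−0.5736) = 0.9999×0.3166 = 0.3166 mol/dm³.

0.317 mol/dm³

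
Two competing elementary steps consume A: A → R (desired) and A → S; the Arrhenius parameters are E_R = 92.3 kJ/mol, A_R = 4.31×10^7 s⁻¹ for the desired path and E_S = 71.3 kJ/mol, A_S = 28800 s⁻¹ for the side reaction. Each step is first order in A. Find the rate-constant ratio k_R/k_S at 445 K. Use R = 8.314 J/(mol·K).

Since both paths have the same order in A, the concentration cancels and S_{R/S} = k_R/k_S = (A_R/A_S)·exp[(E_S−E_R)/(RT)].
(E_S−E_R)/(RT) = (71.3−92.3)×10³/(8.314×445) = -21000/3700 = -5.676.
k_R/k_S = (4.31×10^7/28800)·exp(-5.676) = 1497 × 0.003427 = 5.13.

5.13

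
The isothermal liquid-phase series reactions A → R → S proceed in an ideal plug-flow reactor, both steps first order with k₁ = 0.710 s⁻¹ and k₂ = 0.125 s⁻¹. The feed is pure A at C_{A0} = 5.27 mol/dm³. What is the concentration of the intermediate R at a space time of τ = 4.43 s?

3.40 mol/dm³

Solving the coupled first-order balances gives C_R(τ) = [k₁/(k₂−k₁)]·C_{A0}·(e^(−k₁τ) − e^(−k₂τ)).
e^(−k₁τ) = e^(−0.710×4.43) = e^(−3.145) = 0.04305; e^(−k₂τ) = e^(−0.5537) = 0.5748.
C_R = 0.710×5.27/(0.125−0.710) × (0.04305−0.5748) = (-6.396)×(-0.5317) = 3.401 mol/dm³.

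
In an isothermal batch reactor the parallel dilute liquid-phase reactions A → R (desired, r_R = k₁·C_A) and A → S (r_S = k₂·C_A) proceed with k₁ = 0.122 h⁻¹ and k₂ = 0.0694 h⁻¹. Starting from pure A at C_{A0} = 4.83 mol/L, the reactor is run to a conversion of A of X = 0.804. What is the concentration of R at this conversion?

C_A = C_{A0}(1−X) = 0.9467 mol/L.
Both paths are first order in A, so the instantaneous fraction to R is constant: dC_R/d(−C_A) = k₁/(k₁+k₂) = 0.6374.
C_R = 0.6374·(C_{A0}−C_A) = 0.6374×3.883 = 2.48 mol/L.

2.48 mol/L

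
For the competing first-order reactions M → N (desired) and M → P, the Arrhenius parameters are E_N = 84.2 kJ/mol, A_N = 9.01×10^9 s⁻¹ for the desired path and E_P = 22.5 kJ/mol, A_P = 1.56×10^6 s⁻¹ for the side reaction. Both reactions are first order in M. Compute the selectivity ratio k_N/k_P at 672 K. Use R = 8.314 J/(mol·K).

Since both paths have the same order in M, the concentration cancels and S_{N/P} = k_N/k_P = (A_N/A_P)·exp[(E_P−E_N)/(RT)].
(E_P−E_N)/(RT) = (22.5−84.2)×10³/(8.314×672) = -61700/5587 = -11.04.
k_N/k_P = (9.01×10^9/1.56×10^6)·exp(-11.04) = 5776 × 1.599×10^-5 = 0.0924.
Since E_N > E_P, raising the temperature improves selectivity toward N.

0.0924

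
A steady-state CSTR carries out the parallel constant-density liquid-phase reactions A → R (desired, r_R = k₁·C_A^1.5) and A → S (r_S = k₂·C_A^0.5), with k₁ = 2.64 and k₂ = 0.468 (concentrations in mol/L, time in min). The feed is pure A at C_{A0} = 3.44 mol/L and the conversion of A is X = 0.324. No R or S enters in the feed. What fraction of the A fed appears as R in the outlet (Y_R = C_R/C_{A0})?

0.301

Exit C_A = C_{A0}(1−X) = 3.44×0.676 = 2.325 mol/L.
A CSTR operates uniformly at the exit composition, giving r_R = 9.362 and r_S = 0.7137 (each k·C_A^n at C_A = 2.325).
Fraction of consumed A going to R: r_R/(r_R+r_S) = 0.9292.
C_R = 0.9292·C_{A0}·X = 0.9292×3.44×0.324 = 1.04 mol/L; Y_R = C_R/C_{A0} = 0.301.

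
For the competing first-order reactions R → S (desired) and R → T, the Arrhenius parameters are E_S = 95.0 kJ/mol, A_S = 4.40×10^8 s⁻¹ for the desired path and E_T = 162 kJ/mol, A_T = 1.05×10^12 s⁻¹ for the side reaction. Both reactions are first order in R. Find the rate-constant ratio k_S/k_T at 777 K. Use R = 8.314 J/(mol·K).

With equal orders, S_{S/T} = k_S/k_T = (A_S/A_T)·exp[(E_T−E_S)/(RT)].
(E_T−E_S)/(RT) = (162−95.0)×10³/(8.314×777) = 67000/6460 = 10.37.
k_S/k_T = (4.40×10^8/1.05×10^12)·exp(10.37) = 4.190×10^-4 × 31938 = 13.4.

13.4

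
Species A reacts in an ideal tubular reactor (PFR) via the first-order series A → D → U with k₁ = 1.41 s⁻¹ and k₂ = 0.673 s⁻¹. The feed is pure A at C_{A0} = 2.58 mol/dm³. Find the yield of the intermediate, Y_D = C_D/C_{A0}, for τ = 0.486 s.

Solving the coupled first-order balances gives C_D(τ) = [k₁/(k₂−k₁)]·C_{A0}·(e^(−k₁τ) − e^(−k₂τ)).
e^(−k₁τ) = e^(−1.41×0.486) = e^(−0.6853) = 0.5040; e^(−k₂τ) = e^(−0.3271) = 0.7210.
C_D = 1.41×2.58/(0.673−1.41) × (0.5040−0.7210) = (-4.936)×(-0.2171) = 1.071 mol/dm³.
Y_D = C_D/C_{A0} = 1.071/2.58 = 0.415.

0.415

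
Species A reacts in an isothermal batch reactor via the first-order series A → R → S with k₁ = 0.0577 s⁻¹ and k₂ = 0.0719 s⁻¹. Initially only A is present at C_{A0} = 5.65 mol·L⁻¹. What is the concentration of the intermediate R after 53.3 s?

0.563 mol·L⁻¹

The intermediate concentration in a first-order A→B→C sequence is C_R = k₁C_{A0}(e^(−k₁t) − e^(−k₂t))/(k₂−k₁).
e^(−k₁t) = e^(−0.0577×53.3) = e^(−3.075) = 0.04617; e^(−k₂t) = e^(−3.832) = 0.02166.
C_R = 0.0577×5.65/(0.0719−0.0577) × (0.04617−0.02166) = 22.96×0.02451 = 0.5627 mol·L⁻¹.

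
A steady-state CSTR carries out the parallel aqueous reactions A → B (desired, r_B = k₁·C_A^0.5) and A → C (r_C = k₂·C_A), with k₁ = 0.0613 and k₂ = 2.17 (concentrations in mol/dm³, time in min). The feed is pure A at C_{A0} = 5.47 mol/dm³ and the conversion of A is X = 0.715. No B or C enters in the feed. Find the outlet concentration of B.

Exit C_A = C_{A0}(1−X) = 5.47×0.285 = 1.559 mol/dm³.
A CSTR operates uniformly at the exit composition, giving r_B = 0.07654 and r_C = 3.383 (each k·C_A^n at C_A = 1.559).
Fraction of consumed A going to B: r_B/(r_B+r_C) = 0.02212.
C_B = 0.02212·C_{A0}·X = 0.02212×5.47×0.715 = 0.0865 mol/dm³.

0.0865 mol/dm³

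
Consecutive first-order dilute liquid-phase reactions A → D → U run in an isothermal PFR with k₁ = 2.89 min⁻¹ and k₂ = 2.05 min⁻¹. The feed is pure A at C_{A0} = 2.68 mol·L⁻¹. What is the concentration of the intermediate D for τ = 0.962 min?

Solving the coupled first-order balances gives C_D(τ) = [k₁/(k₂−k₁)]·C_{A0}·(e^(−k₁τ) − e^(−k₂τ)).
e^(−k₁τ) = e^(−2.89×0.962) = e^(−2.780) = 0.06203; e^(−k₂τ) = e^(−1.972) = 0.1392.
C_D = 2.89×2.68/(2.05−2.89) × (0.06203−0.1392) = (-9.220)×(-0.07714) = 0.7112 mol·L⁻¹.

0.711 mol·L⁻¹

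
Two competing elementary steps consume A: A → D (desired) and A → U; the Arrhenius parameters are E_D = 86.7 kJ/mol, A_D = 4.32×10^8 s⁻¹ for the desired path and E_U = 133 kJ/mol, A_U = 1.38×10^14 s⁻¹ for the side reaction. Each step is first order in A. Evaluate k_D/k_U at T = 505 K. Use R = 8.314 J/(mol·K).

0.193

With equal orders, S_{D/U} = k_D/k_U = (A_D/A_U)·exp[(E_U−E_D)/(RT)].
(E_U−E_D)/(RT) = (133−86.7)×10³/(8.314×505) = 46300/4199 = 11.03.
k_D/k_U = (4.32×10^8/1.38×10^14)·exp(11.03) = 3.130×10^-6 × 61547 = 0.193.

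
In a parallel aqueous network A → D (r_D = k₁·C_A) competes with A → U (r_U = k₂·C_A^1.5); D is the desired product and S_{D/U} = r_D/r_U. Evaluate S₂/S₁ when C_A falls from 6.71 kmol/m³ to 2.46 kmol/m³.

1.65

S_{D/U} = (k₁/k₂)·C_A^-0.5, so S₂/S₁ = (C_{A,2}/C_{A,1})^-0.5.
= (2.46/6.71)^(-0.5) = (0.3666)^(-0.5) = 1.65.
Selectivity toward D rises as C_A falls — low-concentration operation is favoured.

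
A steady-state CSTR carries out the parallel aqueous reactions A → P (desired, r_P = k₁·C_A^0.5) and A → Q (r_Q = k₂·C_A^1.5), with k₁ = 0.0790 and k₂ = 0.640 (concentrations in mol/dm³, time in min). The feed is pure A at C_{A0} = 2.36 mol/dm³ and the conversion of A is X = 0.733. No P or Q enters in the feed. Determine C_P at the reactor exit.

0.283 mol/dm³

Exit C_A = C_{A0}(1−X) = 2.36×0.267 = 0.6301 mol/dm³.
In a CSTR the entire volume is at exit conditions, so r_P = 0.0790×0.6301^0.5 = 0.06271 and r_Q = 0.640×0.6301^1.5 = 0.3201.
Fraction of consumed A going to P: r_P/(r_P+r_Q) = 0.1638.
C_P = 0.1638·C_{A0}·X = 0.1638×2.36×0.733 = 0.283 mol/dm³.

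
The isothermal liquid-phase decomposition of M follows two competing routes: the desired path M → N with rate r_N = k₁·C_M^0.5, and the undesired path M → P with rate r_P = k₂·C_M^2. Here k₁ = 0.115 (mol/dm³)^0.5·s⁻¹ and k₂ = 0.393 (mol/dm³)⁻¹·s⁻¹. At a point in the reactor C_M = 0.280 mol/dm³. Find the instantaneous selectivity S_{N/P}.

1.98

S_{N/P} = r_N/r_P = (k₁·C_M^0.5)/(k₂·C_M^2) = (k₁/k₂)·C_M^-1.5.
= (0.115×0.2800^0.5) / (0.393×0.2800^2) = 0.06085/0.03081 = 1.98.
The undesired path is higher order in M, so low C_M (CSTR or dilute feed) favours N.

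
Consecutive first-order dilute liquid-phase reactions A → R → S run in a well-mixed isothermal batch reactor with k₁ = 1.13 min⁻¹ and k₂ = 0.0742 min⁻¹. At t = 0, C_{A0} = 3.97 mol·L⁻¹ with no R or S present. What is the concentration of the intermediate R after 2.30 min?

3.27 mol·L⁻¹

The intermediate concentration in a first-order A→B→C sequence is C_R = k₁C_{A0}(e^(−k₁t) − e^(−k₂t))/(k₂−k₁).
e^(−k₁t) = e^(−1.13×2.30) = e^(−2.599) = 0.07435; e^(−k₂t) = e^(−0.1707) = 0.8431.
C_R = 1.13×3.97/(0.0742−1.13) × (0.07435−0.8431) = (-4.249)×(-0.7688) = 3.266 mol·L⁻¹.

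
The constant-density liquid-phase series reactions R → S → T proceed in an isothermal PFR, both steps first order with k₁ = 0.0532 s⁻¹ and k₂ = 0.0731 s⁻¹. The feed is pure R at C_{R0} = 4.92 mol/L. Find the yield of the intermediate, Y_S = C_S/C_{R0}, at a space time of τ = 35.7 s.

0.204

For first-order series with pure R initially, C_S(τ) = k₁C_{R0}/(k₂−k₁)·(e^(−k₁τ) − e^(−k₂τ)).
e^(−k₁τ) = e^(−0.0532×35.7) = e^(−1.899) = 0.1497; e^(−k₂τ) = e^(−2.610) = 0.07356.
C_S = 0.0532×4.92/(0.0731−0.0532) × (0.1497−0.07356) = 13.15×0.07612 = 1.001 mol/L.
Y_S = C_S/C_{R0} = 1.001/4.92 = 0.204.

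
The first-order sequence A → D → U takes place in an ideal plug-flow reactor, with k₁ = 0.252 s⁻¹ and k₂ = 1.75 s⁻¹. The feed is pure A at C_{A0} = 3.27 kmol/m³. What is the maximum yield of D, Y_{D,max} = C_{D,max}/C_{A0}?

Evaluating C_D at τ_opt = ln(k₂/k₁)/(k₂−k₁) gives C_{D,max}/C_{A0} = (k₁/k₂)^[k₂/(k₂−k₁)].
= (0.252/1.75)^(1.75/(1.75−0.252)) = (0.1440)^(1.168) = 0.1039.

0.104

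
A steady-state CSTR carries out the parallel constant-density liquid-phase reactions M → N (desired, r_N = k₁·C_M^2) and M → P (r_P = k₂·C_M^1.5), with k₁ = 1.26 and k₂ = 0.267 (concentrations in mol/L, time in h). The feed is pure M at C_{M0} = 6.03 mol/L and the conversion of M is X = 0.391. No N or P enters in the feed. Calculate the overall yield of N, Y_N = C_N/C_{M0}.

0.352

Exit C_M = C_{M0}(1−X) = 6.03×0.609 = 3.672 mol/L.
Rates in a CSTR are evaluated at the outlet concentration: r_N = 1.26×3.672^2 = 16.99, r_P = 0.267×3.672^1.5 = 1.879.
Fraction of consumed M going to N: r_N/(r_N+r_P) = 0.9004.
C_N = 0.9004·C_{M0}·X = 0.9004×6.03×0.391 = 2.12 mol/L; Y_N = C_N/C_{M0} = 0.352.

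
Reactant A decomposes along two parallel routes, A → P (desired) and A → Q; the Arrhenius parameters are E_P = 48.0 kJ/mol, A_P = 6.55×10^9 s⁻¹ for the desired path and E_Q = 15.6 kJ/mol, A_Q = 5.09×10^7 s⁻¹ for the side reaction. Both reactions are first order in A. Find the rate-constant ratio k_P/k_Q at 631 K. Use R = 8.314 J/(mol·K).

0.268

With equal orders, S_{P/Q} = k_P/k_Q = (A_P/A_Q)·exp[(E_Q−E_P)/(RT)].
(E_Q−E_P)/(RT) = (15.6−48.0)×10³/(8.314×631) = -32400/5246 = -6.176.
k_P/k_Q = (6.55×10^9/5.09×10^7)·exp(-6.176) = 128.7 × 0.002079 = 0.268.
Since E_P > E_Q, raising the temperature improves selectivity toward P.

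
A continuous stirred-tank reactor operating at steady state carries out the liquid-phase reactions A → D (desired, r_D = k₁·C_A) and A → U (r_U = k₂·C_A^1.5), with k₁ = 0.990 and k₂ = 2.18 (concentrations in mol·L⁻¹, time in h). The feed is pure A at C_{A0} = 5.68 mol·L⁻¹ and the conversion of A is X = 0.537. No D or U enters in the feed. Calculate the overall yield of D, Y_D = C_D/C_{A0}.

Exit C_A = C_{A0}(1−X) = 5.68×0.463 = 2.630 mol·L⁻¹.
A CSTR operates uniformly at the exit composition, giving r_D = 2.604 and r_U = 9.297 (each k·C_A^n at C_A = 2.630).
Fraction of consumed A going to D: r_D/(r_D+r_U) = 0.2188.
C_D = 0.2188·C_{A0}·X = 0.2188×5.68×0.537 = 0.667 mol·L⁻¹; Y_D = C_D/C_{A0} = 0.117.

0.117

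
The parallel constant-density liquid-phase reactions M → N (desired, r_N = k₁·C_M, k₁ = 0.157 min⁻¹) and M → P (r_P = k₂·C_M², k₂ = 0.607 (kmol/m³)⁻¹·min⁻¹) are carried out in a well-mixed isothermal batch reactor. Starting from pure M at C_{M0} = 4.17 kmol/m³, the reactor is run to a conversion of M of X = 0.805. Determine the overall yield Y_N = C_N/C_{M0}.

C_M = C_{M0}(1−X) = 0.8131 kmol/m³.
Along a PFR/batch, dC_N/dC_M = −r_N/(r_N+r_P) = −k₁/(k₁+k₂·C_M).
Integrating from C_{M0} to C_M: C_N = (0.157/0.607)·ln[(0.157+0.607·4.17)/(0.157+0.607·0.813)] = 0.2586·ln(2.688/0.6506) = 0.3670 kmol/m³.
Y_N = C_N/C_{M0} = 0.3670/4.17 = 0.0880.

0.0880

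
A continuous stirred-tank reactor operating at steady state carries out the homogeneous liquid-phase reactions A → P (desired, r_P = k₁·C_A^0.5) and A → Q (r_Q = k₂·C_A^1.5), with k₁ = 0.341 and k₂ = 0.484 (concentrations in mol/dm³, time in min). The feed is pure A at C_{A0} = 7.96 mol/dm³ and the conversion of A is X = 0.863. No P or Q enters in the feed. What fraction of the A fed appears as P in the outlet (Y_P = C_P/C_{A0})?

Exit C_A = C_{A0}(1−X) = 7.96×0.137 = 1.091 mol/dm³.
A CSTR operates uniformly at the exit composition, giving r_P = 0.3561 and r_Q = 0.5512 (each k·C_A^n at C_A = 1.091).
Fraction of consumed A going to P: r_P/(r_P+r_Q) = 0.3925.
C_P = 0.3925·C_{A0}·X = 0.3925×7.96×0.863 = 2.70 mol/dm³; Y_P = C_P/C_{A0} = 0.339.

0.339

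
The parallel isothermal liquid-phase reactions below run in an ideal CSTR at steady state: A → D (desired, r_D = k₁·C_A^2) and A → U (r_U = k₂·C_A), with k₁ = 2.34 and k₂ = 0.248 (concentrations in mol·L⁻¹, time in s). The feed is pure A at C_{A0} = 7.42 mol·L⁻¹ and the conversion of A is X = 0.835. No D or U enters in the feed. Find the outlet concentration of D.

5.70 mol·L⁻¹

Exit C_A = C_{A0}(1−X) = 7.42×0.165 = 1.224 mol·L⁻¹.
In a CSTR the entire volume is at exit conditions, so r_D = 2.34×1.224^2 = 3.507 and r_U = 0.248×1.224 = 0.3036.
Fraction of consumed A going to D: r_D/(r_D+r_U) = 0.9203.
C_D = 0.9203·C_{A0}·X = 0.9203×7.42×0.835 = 5.70 mol·L⁻¹.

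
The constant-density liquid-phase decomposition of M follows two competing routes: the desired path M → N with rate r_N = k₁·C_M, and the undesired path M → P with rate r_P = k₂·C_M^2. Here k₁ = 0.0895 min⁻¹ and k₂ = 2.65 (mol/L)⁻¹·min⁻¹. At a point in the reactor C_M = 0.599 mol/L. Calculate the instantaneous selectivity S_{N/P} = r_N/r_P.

0.0564

S_{N/P} = r_N/r_P = (k₁·C_M)/(k₂·C_M^2) = (k₁/k₂)·C_M⁻¹.
= (0.0895×0.5990) / (2.65×0.5990^2) = 0.05361/0.9508 = 0.0564.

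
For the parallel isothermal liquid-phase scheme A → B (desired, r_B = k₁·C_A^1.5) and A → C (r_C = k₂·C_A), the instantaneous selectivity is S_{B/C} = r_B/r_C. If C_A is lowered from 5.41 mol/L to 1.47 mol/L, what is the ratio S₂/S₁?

0.521

S_{B/C} = (k₁/k₂)·C_A^0.5, so S₂/S₁ = (C_{A,2}/C_{A,1})^0.5.
= (1.47/5.41)^0.5 = (0.2717)^0.5 = 0.521.
Selectivity toward B falls as C_A falls — high-concentration operation is favoured.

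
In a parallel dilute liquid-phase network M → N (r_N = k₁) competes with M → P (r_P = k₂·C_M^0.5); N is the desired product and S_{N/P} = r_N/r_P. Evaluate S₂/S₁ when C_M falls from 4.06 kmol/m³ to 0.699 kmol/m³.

2.41

S_{N/P} = (k₁/k₂)·C_M^-0.5, so S₂/S₁ = (C_{M,2}/C_{M,1})^-0.5.
= (0.699/4.06)^(-0.5) = (0.1722)^(-0.5) = 2.41.
Selectivity toward N rises as C_M falls — low-concentration operation is favoured.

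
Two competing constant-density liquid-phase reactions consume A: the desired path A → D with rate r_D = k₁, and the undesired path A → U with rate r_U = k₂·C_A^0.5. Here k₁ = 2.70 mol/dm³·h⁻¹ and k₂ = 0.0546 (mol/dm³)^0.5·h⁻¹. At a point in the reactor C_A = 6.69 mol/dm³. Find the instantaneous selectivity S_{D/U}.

S_{D/U} = r_D/r_U = (k₁)/(k₂·C_A^0.5) = (k₁/k₂)·C_A^-0.5.
= (2.70) / (0.0546×6.690^0.5) = 2.700/0.1412 = 19.1.

19.1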